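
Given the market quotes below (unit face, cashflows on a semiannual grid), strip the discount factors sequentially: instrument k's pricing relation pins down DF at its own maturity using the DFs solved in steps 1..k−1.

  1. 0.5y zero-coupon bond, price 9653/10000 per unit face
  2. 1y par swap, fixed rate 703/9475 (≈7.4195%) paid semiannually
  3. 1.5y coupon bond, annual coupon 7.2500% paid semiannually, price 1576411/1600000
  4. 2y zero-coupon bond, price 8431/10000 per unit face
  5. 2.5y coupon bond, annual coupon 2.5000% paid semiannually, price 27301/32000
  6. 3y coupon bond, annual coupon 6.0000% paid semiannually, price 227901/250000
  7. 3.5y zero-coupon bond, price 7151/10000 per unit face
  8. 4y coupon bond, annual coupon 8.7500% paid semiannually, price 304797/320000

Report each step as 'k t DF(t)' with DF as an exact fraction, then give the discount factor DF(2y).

step 1 [0.5y] zero: DF = P = 9653/10000 ≈ 0.965300
step 2 [1y] swap r/2=703/18950: DF=(1 − 703/18950·(0.965300))/(1+703/18950) = 9297/10000 ≈ 0.929700
step 3 [1.5y] bond c/2=29/800: DF=(1576411/1600000 − 29/800·(0.965300+0.929700))/(1+29/800) = 1769/2000 ≈ 0.884500
step 4 [2y] zero: DF = P = 8431/10000 ≈ 0.843100
step 5 [2.5y] bond c/2=1/80: DF=(27301/32000 − 1/80·(0.965300+0.929700+0.884500+0.843100))/(1+1/80) = 7979/10000 ≈ 0.797900
step 6 [3y] bond c/2=3/100: DF=(227901/250000 − 3/100·(0.965300+0.929700+0.884500+0.843100+0.797900))/(1+3/100) = 7563/10000 ≈ 0.756300
step 7 [3.5y] zero: DF = P = 7151/10000 ≈ 0.715100
step 8 [4y] bond c/2=7/160: DF=(304797/320000 − 7/160·(0.965300+0.929700+0.884500+0.843100+0.797900+0.756300+0.715100))/(1+7/160) = 416/625 ≈ 0.665600

1 1/2 9653/10000
2 1 9297/10000
3 3/2 1769/2000
4 2 8431/10000
5 5/2 7979/10000
6 3 7563/10000
7 7/2 7151/10000
8 4 416/625
DF(2y) = 8431/10000 ≈ 0.843100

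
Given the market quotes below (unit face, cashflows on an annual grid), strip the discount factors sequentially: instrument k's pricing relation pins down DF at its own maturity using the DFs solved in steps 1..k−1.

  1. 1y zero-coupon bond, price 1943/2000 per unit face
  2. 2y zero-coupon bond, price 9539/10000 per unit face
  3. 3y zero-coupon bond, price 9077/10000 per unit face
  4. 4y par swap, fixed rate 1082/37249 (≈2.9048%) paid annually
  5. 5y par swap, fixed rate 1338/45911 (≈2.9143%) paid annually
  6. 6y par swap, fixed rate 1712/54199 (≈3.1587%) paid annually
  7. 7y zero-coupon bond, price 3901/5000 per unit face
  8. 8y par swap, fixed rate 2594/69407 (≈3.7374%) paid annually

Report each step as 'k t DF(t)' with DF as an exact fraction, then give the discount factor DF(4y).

1 1 1943/2000
2 2 9539/10000
3 3 9077/10000
4 4 4459/5000
5 5 4331/5000
6 6 518/625
7 7 3901/5000
8 8 3703/5000
DF(4y) = 4459/5000 ≈ 0.891800

step 1 [1y] zero: DF = P = 1943/2000 ≈ 0.971500
step 2 [2y] zero: DF = P = 9539/10000 ≈ 0.953900
step 3 [3y] zero: DF = P = 9077/10000 ≈ 0.907700
step 4 [4y] swap r/1=1082/37249: DF=(1 − 1082/37249·(0.971500+0.953900+0.907700))/(1+1082/37249) = 4459/5000 ≈ 0.891800
step 5 [5y] swap r/1=1338/45911: DF=(1 − 1338/45911·(0.971500+0.953900+0.907700+0.891800))/(1+1338/45911) = 4331/5000 ≈ 0.866200
step 6 [6y] swap r/1=1712/54199: DF=(1 − 1712/54199·(0.971500+0.953900+0.907700+0.891800+0.866200))/(1+1712/54199) = 518/625 ≈ 0.828800
step 7 [7y] zero: DF = P = 3901/5000 ≈ 0.780200
step 8 [8y] swap r/1=2594/69407: DF=(1 − 2594/69407·(0.971500+0.953900+0.907700+0.891800+0.866200+0.828800+0.780200))/(1+2594/69407) = 3703/5000 ≈ 0.740600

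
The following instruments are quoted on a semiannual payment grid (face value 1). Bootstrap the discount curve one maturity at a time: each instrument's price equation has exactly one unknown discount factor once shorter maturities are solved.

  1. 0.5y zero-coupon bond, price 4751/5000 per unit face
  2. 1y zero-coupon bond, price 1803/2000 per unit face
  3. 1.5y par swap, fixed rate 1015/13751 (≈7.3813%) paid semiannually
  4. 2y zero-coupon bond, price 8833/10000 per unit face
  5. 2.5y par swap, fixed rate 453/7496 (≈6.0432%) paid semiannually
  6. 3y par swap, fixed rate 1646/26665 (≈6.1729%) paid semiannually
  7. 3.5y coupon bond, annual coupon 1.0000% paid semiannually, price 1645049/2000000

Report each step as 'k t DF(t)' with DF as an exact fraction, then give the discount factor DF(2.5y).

1 1/2 4751/5000
2 1 1803/2000
3 3/2 1797/2000
4 2 8833/10000
5 5/2 8641/10000
6 3 4177/5000
7 7/2 7919/10000
DF(2.5y) = 8641/10000 ≈ 0.864100

step 1 [0.5y] zero: DF = P = 4751/5000 ≈ 0.950200
step 2 [1y] zero: DF = P = 1803/2000 ≈ 0.901500
step 3 [1.5y] swap r/2=1015/27502: DF=(1 − 1015/27502·(0.950200+0.901500))/(1+1015/27502) = 1797/2000 ≈ 0.898500
step 4 [2y] zero: DF = P = 8833/10000 ≈ 0.883300
step 5 [2.5y] swap r/2=453/14992: DF=(1 − 453/14992·(0.950200+0.901500+0.898500+0.883300))/(1+453/14992) = 8641/10000 ≈ 0.864100
step 6 [3y] swap r/2=823/26665: DF=(1 − 823/26665·(0.950200+0.901500+0.898500+0.883300+0.864100))/(1+823/26665) = 4177/5000 ≈ 0.835400
step 7 [3.5y] bond c/2=1/200: DF=(1645049/2000000 − 1/200·(0.950200+0.901500+0.898500+0.883300+0.864100+0.835400))/(1+1/200) = 7919/10000 ≈ 0.791900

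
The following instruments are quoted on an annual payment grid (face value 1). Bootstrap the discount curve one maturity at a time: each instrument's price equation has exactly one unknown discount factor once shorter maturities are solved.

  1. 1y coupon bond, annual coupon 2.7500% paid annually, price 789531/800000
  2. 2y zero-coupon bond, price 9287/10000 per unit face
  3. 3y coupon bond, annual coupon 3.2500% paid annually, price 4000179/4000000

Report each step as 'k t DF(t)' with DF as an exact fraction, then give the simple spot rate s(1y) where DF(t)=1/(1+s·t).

step 1 [1y] bond c/1=11/400: DF=(789531/800000 − 11/400·(0))/(1+11/400) = 1921/2000 ≈ 0.960500
step 2 [2y] zero: DF = P = 9287/10000 ≈ 0.928700
step 3 [3y] bond c/1=13/400: DF=(4000179/4000000 − 13/400·(0.960500+0.928700))/(1+13/400) = 9091/10000 ≈ 0.909100

1 1 1921/2000
2 2 9287/10000
3 3 9091/10000
s(1y) = (1/(1921/2000) − 1)/(1) = 79/1921 ≈ 4.1124%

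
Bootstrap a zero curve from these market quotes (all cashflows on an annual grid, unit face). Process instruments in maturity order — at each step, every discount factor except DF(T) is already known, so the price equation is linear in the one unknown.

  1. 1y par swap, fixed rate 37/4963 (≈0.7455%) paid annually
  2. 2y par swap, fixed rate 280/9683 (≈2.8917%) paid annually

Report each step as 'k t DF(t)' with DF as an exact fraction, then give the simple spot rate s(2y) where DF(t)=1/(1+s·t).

step 1 [1y] swap r/1=37/4963: DF=(1 − 37/4963·(0))/(1+37/4963) = 4963/5000 ≈ 0.992600
step 2 [2y] swap r/1=280/9683: DF=(1 − 280/9683·(0.992600))/(1+280/9683) = 118/125 ≈ 0.944000

1 1 4963/5000
2 2 118/125
s(2y) = (1/(118/125) − 1)/(2) = 7/236 ≈ 2.9661%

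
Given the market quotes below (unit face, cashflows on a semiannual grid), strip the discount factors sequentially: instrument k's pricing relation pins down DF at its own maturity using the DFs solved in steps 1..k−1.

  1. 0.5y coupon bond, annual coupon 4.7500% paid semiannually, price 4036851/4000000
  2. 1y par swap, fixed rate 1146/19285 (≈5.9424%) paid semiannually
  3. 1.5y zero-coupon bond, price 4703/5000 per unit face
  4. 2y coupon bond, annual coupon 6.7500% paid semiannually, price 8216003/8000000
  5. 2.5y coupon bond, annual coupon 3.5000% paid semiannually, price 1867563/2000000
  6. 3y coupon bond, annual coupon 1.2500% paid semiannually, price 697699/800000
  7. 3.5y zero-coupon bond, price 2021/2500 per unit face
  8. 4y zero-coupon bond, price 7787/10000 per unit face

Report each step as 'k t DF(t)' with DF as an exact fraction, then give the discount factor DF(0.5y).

1 1/2 4929/5000
2 1 9427/10000
3 3/2 4703/5000
4 2 4499/5000
5 5/2 8529/10000
6 3 419/500
7 7/2 2021/2500
8 4 7787/10000
DF(0.5y) = 4929/5000 ≈ 0.985800

step 1 [0.5y] bond c/2=19/800: DF=(4036851/4000000 − 19/800·(0))/(1+19/800) = 4929/5000 ≈ 0.985800
step 2 [1y] swap r/2=573/19285: DF=(1 − 573/19285·(0.985800))/(1+573/19285) = 9427/10000 ≈ 0.942700
step 3 [1.5y] zero: DF = P = 4703/5000 ≈ 0.940600
step 4 [2y] bond c/2=27/800: DF=(8216003/8000000 − 27/800·(0.985800+0.942700+0.940600))/(1+27/800) = 4499/5000 ≈ 0.899800
step 5 [2.5y] bond c/2=7/400: DF=(1867563/2000000 − 7/400·(0.985800+0.942700+0.940600+0.899800))/(1+7/400) = 8529/10000 ≈ 0.852900
step 6 [3y] bond c/2=1/160: DF=(697699/800000 − 1/160·(0.985800+0.942700+0.940600+0.899800+0.852900))/(1+1/160) = 419/500 ≈ 0.838000
step 7 [3.5y] zero: DF = P = 2021/2500 ≈ 0.808400
step 8 [4y] zero: DF = P = 7787/10000 ≈ 0.778700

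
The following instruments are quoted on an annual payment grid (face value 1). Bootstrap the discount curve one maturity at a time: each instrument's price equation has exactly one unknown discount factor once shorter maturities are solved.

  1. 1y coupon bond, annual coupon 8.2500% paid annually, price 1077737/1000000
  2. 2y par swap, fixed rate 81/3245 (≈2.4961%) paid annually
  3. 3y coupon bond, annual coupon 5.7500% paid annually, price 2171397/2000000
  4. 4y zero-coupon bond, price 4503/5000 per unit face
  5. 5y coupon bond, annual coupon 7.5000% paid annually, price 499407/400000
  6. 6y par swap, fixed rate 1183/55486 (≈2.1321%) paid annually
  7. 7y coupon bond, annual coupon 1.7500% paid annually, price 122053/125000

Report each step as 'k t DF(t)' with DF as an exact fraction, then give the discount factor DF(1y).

step 1 [1y] bond c/1=33/400: DF=(1077737/1000000 − 33/400·(0))/(1+33/400) = 2489/2500 ≈ 0.995600
step 2 [2y] swap r/1=81/3245: DF=(1 − 81/3245·(0.995600))/(1+81/3245) = 4757/5000 ≈ 0.951400
step 3 [3y] bond c/1=23/400: DF=(2171397/2000000 − 23/400·(0.995600+0.951400))/(1+23/400) = 1151/1250 ≈ 0.920800
step 4 [4y] zero: DF = P = 4503/5000 ≈ 0.900600
step 5 [5y] bond c/1=3/40: DF=(499407/400000 − 3/40·(0.995600+0.951400+0.920800+0.900600))/(1+3/40) = 1797/2000 ≈ 0.898500
step 6 [6y] swap r/1=1183/55486: DF=(1 − 1183/55486·(0.995600+0.951400+0.920800+0.900600+0.898500))/(1+1183/55486) = 8817/10000 ≈ 0.881700
step 7 [7y] bond c/1=7/400: DF=(122053/125000 − 7/400·(0.995600+0.951400+0.920800+0.900600+0.898500+0.881700))/(1+7/400) = 4321/5000 ≈ 0.864200

1 1 2489/2500
2 2 4757/5000
3 3 1151/1250
4 4 4503/5000
5 5 1797/2000
6 6 8817/10000
7 7 4321/5000
DF(1y) = 2489/2500 ≈ 0.995600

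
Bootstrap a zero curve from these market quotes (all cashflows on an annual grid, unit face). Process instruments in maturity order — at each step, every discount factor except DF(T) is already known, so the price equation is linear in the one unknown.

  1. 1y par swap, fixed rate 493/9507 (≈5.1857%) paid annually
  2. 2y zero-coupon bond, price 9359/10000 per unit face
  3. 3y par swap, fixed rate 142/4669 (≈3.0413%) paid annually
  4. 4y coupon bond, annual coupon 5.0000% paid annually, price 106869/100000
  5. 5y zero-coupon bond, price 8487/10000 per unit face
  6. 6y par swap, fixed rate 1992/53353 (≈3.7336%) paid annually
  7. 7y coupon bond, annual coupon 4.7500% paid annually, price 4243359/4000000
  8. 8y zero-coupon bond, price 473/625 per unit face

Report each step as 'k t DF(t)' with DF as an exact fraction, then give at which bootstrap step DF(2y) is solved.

step 1 [1y] swap r/1=493/9507: DF=(1 − 493/9507·(0))/(1+493/9507) = 9507/10000 ≈ 0.950700
step 2 [2y] zero: DF = P = 9359/10000 ≈ 0.935900
step 3 [3y] swap r/1=142/4669: DF=(1 − 142/4669·(0.950700+0.935900))/(1+142/4669) = 2287/2500 ≈ 0.914800
step 4 [4y] bond c/1=1/20: DF=(106869/100000 − 1/20·(0.950700+0.935900+0.914800))/(1+1/20) = 2211/2500 ≈ 0.884400
step 5 [5y] zero: DF = P = 8487/10000 ≈ 0.848700
step 6 [6y] swap r/1=1992/53353: DF=(1 − 1992/53353·(0.950700+0.935900+0.914800+0.884400+0.848700))/(1+1992/53353) = 1001/1250 ≈ 0.800800
step 7 [7y] bond c/1=19/400: DF=(4243359/4000000 − 19/400·(0.950700+0.935900+0.914800+0.884400+0.848700+0.800800))/(1+19/400) = 1927/2500 ≈ 0.770800
step 8 [8y] zero: DF = P = 473/625 ≈ 0.756800

1 1 9507/10000
2 2 9359/10000
3 3 2287/2500
4 4 2211/2500
5 5 8487/10000
6 6 1001/1250
7 7 1927/2500
8 8 473/625
DF(2y) is solved at step 2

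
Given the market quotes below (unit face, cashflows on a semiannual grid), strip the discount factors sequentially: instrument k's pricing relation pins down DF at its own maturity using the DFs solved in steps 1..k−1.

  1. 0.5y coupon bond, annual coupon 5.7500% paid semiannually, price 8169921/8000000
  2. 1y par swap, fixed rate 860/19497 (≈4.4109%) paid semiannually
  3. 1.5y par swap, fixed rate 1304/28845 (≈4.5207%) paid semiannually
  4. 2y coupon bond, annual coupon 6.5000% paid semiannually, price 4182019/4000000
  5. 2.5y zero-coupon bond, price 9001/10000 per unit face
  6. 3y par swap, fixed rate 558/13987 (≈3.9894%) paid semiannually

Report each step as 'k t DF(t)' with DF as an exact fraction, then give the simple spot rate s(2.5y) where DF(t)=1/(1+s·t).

step 1 [0.5y] bond c/2=23/800: DF=(8169921/8000000 − 23/800·(0))/(1+23/800) = 9927/10000 ≈ 0.992700
step 2 [1y] swap r/2=430/19497: DF=(1 − 430/19497·(0.992700))/(1+430/19497) = 957/1000 ≈ 0.957000
step 3 [1.5y] swap r/2=652/28845: DF=(1 − 652/28845·(0.992700+0.957000))/(1+652/28845) = 2337/2500 ≈ 0.934800
step 4 [2y] bond c/2=13/400: DF=(4182019/4000000 − 13/400·(0.992700+0.957000+0.934800))/(1+13/400) = 4609/5000 ≈ 0.921800
step 5 [2.5y] zero: DF = P = 9001/10000 ≈ 0.900100
step 6 [3y] swap r/2=279/13987: DF=(1 − 279/13987·(0.992700+0.957000+0.934800+0.921800+0.900100))/(1+279/13987) = 2221/2500 ≈ 0.888400

1 1/2 9927/10000
2 1 957/1000
3 3/2 2337/2500
4 2 4609/5000
5 5/2 9001/10000
6 3 2221/2500
s(2.5y) = (1/(9001/10000) − 1)/(5/2) = 1998/45005 ≈ 4.4395%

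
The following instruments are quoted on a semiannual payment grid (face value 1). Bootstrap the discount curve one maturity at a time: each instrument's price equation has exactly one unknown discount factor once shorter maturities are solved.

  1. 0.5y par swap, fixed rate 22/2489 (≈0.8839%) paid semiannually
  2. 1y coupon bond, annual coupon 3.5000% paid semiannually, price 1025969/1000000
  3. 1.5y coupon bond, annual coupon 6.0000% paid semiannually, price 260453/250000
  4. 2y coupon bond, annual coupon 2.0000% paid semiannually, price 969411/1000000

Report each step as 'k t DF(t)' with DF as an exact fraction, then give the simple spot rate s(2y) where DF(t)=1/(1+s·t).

step 1 [0.5y] swap r/2=11/2489: DF=(1 − 11/2489·(0))/(1+11/2489) = 2489/2500 ≈ 0.995600
step 2 [1y] bond c/2=7/400: DF=(1025969/1000000 − 7/400·(0.995600))/(1+7/400) = 1239/1250 ≈ 0.991200
step 3 [1.5y] bond c/2=3/100: DF=(260453/250000 − 3/100·(0.995600+0.991200))/(1+3/100) = 596/625 ≈ 0.953600
step 4 [2y] bond c/2=1/100: DF=(969411/1000000 − 1/100·(0.995600+0.991200+0.953600))/(1+1/100) = 9307/10000 ≈ 0.930700

1 1/2 2489/2500
2 1 1239/1250
3 3/2 596/625
4 2 9307/10000
s(2y) = (1/(9307/10000) − 1)/(2) = 693/18614 ≈ 3.7230%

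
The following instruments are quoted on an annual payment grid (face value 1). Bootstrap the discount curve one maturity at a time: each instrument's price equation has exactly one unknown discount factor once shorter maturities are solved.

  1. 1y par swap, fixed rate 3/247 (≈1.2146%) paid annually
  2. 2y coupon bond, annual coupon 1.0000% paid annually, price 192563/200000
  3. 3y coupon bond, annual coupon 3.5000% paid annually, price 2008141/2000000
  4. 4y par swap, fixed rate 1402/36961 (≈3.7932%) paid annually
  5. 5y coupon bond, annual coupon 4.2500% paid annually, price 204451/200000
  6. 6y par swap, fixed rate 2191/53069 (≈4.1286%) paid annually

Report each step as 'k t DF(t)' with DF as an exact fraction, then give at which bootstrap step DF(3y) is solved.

step 1 [1y] swap r/1=3/247: DF=(1 − 3/247·(0))/(1+3/247) = 247/250 ≈ 0.988000
step 2 [2y] bond c/1=1/100: DF=(192563/200000 − 1/100·(0.988000))/(1+1/100) = 1887/2000 ≈ 0.943500
step 3 [3y] bond c/1=7/200: DF=(2008141/2000000 − 7/200·(0.988000+0.943500))/(1+7/200) = 1131/1250 ≈ 0.904800
step 4 [4y] swap r/1=1402/36961: DF=(1 − 1402/36961·(0.988000+0.943500+0.904800))/(1+1402/36961) = 4299/5000 ≈ 0.859800
step 5 [5y] bond c/1=17/400: DF=(204451/200000 − 17/400·(0.988000+0.943500+0.904800+0.859800))/(1+17/400) = 8299/10000 ≈ 0.829900
step 6 [6y] swap r/1=2191/53069: DF=(1 − 2191/53069·(0.988000+0.943500+0.904800+0.859800+0.829900))/(1+2191/53069) = 7809/10000 ≈ 0.780900

1 1 247/250
2 2 1887/2000
3 3 1131/1250
4 4 4299/5000
5 5 8299/10000
6 6 7809/10000
DF(3y) is solved at step 3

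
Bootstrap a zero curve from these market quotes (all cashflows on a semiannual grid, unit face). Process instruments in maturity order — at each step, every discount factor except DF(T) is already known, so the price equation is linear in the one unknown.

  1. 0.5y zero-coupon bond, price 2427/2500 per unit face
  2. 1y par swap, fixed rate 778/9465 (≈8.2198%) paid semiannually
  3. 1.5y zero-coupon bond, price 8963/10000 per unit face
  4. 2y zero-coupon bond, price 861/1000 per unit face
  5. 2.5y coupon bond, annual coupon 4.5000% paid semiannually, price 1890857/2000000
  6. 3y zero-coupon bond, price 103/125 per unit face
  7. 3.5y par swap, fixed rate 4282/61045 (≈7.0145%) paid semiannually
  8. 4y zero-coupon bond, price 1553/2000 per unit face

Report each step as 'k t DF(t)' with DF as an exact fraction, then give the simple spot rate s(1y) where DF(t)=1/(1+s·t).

1 1/2 2427/2500
2 1 4611/5000
3 3/2 8963/10000
4 2 861/1000
5 5/2 8443/10000
6 3 103/125
7 7/2 7859/10000
8 4 1553/2000
s(1y) = (1/(4611/5000) − 1)/(1) = 389/4611 ≈ 8.4363%

step 1 [0.5y] zero: DF = P = 2427/2500 ≈ 0.970800
step 2 [1y] swap r/2=389/9465: DF=(1 − 389/9465·(0.970800))/(1+389/9465) = 4611/5000 ≈ 0.922200
step 3 [1.5y] zero: DF = P = 8963/10000 ≈ 0.896300
step 4 [2y] zero: DF = P = 861/1000 ≈ 0.861000
step 5 [2.5y] bond c/2=9/400: DF=(1890857/2000000 − 9/400·(0.970800+0.922200+0.896300+0.861000))/(1+9/400) = 8443/10000 ≈ 0.844300
step 6 [3y] zero: DF = P = 103/125 ≈ 0.824000
step 7 [3.5y] swap r/2=2141/61045: DF=(1 − 2141/61045·(0.970800+0.922200+0.896300+0.861000+0.844300+0.824000))/(1+2141/61045) = 7859/10000 ≈ 0.785900
step 8 [4y] zero: DF = P = 1553/2000 ≈ 0.776500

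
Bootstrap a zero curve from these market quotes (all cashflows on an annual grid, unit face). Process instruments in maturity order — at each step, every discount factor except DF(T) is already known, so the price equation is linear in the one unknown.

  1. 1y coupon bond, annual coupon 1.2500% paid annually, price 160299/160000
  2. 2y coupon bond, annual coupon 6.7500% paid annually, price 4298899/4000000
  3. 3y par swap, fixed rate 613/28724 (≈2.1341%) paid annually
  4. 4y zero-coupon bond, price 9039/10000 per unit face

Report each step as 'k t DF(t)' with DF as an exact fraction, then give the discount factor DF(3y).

step 1 [1y] bond c/1=1/80: DF=(160299/160000 − 1/80·(0))/(1+1/80) = 1979/2000 ≈ 0.989500
step 2 [2y] bond c/1=27/400: DF=(4298899/4000000 − 27/400·(0.989500))/(1+27/400) = 4721/5000 ≈ 0.944200
step 3 [3y] swap r/1=613/28724: DF=(1 − 613/28724·(0.989500+0.944200))/(1+613/28724) = 9387/10000 ≈ 0.938700
step 4 [4y] zero: DF = P = 9039/10000 ≈ 0.903900

1 1 1979/2000
2 2 4721/5000
3 3 9387/10000
4 4 9039/10000
DF(3y) = 9387/10000 ≈ 0.938700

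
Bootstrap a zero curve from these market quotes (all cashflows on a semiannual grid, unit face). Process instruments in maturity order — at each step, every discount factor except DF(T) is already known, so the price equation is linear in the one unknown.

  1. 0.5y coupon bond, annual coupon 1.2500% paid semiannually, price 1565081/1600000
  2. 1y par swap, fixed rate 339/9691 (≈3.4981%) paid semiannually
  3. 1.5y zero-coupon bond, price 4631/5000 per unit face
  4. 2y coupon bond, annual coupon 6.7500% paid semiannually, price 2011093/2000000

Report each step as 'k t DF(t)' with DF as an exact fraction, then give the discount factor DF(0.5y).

1 1/2 9721/10000
2 1 9661/10000
3 3/2 4631/5000
4 2 1099/1250
DF(0.5y) = 9721/10000 ≈ 0.972100

step 1 [0.5y] bond c/2=1/160: DF=(1565081/1600000 − 1/160·(0))/(1+1/160) = 9721/10000 ≈ 0.972100
step 2 [1y] swap r/2=339/19382: DF=(1 − 339/19382·(0.972100))/(1+339/19382) = 9661/10000 ≈ 0.966100
step 3 [1.5y] zero: DF = P = 4631/5000 ≈ 0.926200
step 4 [2y] bond c/2=27/800: DF=(2011093/2000000 − 27/800·(0.972100+0.966100+0.926200))/(1+27/800) = 1099/1250 ≈ 0.879200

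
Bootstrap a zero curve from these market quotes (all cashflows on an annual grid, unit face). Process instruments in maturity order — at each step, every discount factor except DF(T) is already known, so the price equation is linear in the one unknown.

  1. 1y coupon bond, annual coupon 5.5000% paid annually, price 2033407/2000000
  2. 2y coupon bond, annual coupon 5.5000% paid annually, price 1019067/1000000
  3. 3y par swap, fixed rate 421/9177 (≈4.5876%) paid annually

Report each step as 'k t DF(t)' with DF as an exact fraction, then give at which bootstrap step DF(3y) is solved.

1 1 9637/10000
2 2 9157/10000
3 3 8737/10000
DF(3y) is solved at step 3

step 1 [1y] bond c/1=11/200: DF=(2033407/2000000 − 11/200·(0))/(1+11/200) = 9637/10000 ≈ 0.963700
step 2 [2y] bond c/1=11/200: DF=(1019067/1000000 − 11/200·(0.963700))/(1+11/200) = 9157/10000 ≈ 0.915700
step 3 [3y] swap r/1=421/9177: DF=(1 − 421/9177·(0.963700+0.915700))/(1+421/9177) = 8737/10000 ≈ 0.873700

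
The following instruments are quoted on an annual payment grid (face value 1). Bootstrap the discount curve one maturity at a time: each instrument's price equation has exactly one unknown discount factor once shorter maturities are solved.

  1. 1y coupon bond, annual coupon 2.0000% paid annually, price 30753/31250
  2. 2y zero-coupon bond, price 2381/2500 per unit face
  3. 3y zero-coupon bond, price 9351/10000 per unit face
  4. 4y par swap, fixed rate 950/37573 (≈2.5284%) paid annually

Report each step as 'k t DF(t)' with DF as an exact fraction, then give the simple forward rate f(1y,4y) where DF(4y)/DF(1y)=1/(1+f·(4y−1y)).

1 1 603/625
2 2 2381/2500
3 3 9351/10000
4 4 181/200
f(1y,4y) = ((603/625)/(181/200) − 1)/(3) = 299/13575 ≈ 2.2026%

step 1 [1y] bond c/1=1/50: DF=(30753/31250 − 1/50·(0))/(1+1/50) = 603/625 ≈ 0.964800
step 2 [2y] zero: DF = P = 2381/2500 ≈ 0.952400
step 3 [3y] zero: DF = P = 9351/10000 ≈ 0.935100
step 4 [4y] swap r/1=950/37573: DF=(1 − 950/37573·(0.964800+0.952400+0.935100))/(1+950/37573) = 181/200 ≈ 0.905000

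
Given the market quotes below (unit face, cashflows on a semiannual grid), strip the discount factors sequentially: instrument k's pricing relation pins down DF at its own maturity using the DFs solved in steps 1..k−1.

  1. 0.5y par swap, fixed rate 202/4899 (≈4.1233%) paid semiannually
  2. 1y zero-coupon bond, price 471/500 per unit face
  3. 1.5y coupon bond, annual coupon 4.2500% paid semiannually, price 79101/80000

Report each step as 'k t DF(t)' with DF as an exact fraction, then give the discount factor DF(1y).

step 1 [0.5y] swap r/2=101/4899: DF=(1 − 101/4899·(0))/(1+101/4899) = 4899/5000 ≈ 0.979800
step 2 [1y] zero: DF = P = 471/500 ≈ 0.942000
step 3 [1.5y] bond c/2=17/800: DF=(79101/80000 − 17/800·(0.979800+0.942000))/(1+17/800) = 4641/5000 ≈ 0.928200

1 1/2 4899/5000
2 1 471/500
3 3/2 4641/5000
DF(1y) = 471/500 ≈ 0.942000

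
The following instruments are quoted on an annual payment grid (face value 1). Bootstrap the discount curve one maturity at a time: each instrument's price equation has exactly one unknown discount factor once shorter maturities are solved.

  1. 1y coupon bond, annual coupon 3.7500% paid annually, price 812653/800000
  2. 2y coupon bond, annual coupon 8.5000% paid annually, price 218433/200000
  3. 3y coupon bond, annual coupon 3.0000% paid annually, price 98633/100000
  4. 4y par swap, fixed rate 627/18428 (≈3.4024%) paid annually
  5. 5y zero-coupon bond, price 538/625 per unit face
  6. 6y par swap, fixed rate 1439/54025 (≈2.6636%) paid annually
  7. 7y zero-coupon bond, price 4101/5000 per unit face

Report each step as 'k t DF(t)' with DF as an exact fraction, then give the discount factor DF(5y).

1 1 9791/10000
2 2 9299/10000
3 3 451/500
4 4 4373/5000
5 5 538/625
6 6 8561/10000
7 7 4101/5000
DF(5y) = 538/625 ≈ 0.860800

step 1 [1y] bond c/1=3/80: DF=(812653/800000 − 3/80·(0))/(1+3/80) = 9791/10000 ≈ 0.979100
step 2 [2y] bond c/1=17/200: DF=(218433/200000 − 17/200·(0.979100))/(1+17/200) = 9299/10000 ≈ 0.929900
step 3 [3y] bond c/1=3/100: DF=(98633/100000 − 3/100·(0.979100+0.929900))/(1+3/100) = 451/500 ≈ 0.902000
step 4 [4y] swap r/1=627/18428: DF=(1 − 627/18428·(0.979100+0.929900+0.902000))/(1+627/18428) = 4373/5000 ≈ 0.874600
step 5 [5y] zero: DF = P = 538/625 ≈ 0.860800
step 6 [6y] swap r/1=1439/54025: DF=(1 − 1439/54025·(0.979100+0.929900+0.902000+0.874600+0.860800))/(1+1439/54025) = 8561/10000 ≈ 0.856100
step 7 [7y] zero: DF = P = 4101/5000 ≈ 0.820200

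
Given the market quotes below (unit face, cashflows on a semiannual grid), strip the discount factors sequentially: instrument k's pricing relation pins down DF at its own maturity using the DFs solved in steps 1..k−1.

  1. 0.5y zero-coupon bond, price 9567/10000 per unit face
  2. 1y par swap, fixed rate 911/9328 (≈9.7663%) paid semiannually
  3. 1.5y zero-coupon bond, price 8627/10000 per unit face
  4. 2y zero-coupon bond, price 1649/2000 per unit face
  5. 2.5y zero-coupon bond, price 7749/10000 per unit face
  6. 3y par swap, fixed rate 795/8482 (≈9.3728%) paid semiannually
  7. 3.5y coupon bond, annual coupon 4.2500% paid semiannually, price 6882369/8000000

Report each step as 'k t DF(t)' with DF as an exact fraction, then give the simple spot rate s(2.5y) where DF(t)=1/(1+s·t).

step 1 [0.5y] zero: DF = P = 9567/10000 ≈ 0.956700
step 2 [1y] swap r/2=911/18656: DF=(1 − 911/18656·(0.956700))/(1+911/18656) = 9089/10000 ≈ 0.908900
step 3 [1.5y] zero: DF = P = 8627/10000 ≈ 0.862700
step 4 [2y] zero: DF = P = 1649/2000 ≈ 0.824500
step 5 [2.5y] zero: DF = P = 7749/10000 ≈ 0.774900
step 6 [3y] swap r/2=795/16964: DF=(1 − 795/16964·(0.956700+0.908900+0.862700+0.824500+0.774900))/(1+795/16964) = 1523/2000 ≈ 0.761500
step 7 [3.5y] bond c/2=17/800: DF=(6882369/8000000 − 17/800·(0.956700+0.908900+0.862700+0.824500+0.774900+0.761500))/(1+17/800) = 1473/2000 ≈ 0.736500

1 1/2 9567/10000
2 1 9089/10000
3 3/2 8627/10000
4 2 1649/2000
5 5/2 7749/10000
6 3 1523/2000
7 7/2 1473/2000
s(2.5y) = (1/(7749/10000) − 1)/(5/2) = 4502/38745 ≈ 11.6196%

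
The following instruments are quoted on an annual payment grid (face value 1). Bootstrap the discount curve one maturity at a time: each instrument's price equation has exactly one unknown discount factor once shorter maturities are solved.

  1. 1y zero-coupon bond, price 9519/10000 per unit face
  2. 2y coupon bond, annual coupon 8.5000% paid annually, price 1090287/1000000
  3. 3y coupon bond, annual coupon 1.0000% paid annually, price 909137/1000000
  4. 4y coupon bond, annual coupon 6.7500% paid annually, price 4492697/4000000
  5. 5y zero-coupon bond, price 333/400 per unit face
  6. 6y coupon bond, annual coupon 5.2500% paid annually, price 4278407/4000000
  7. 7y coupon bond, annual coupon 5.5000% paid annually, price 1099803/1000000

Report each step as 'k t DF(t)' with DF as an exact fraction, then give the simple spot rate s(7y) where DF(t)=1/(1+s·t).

1 1 9519/10000
2 2 9303/10000
3 3 1763/2000
4 4 4387/5000
5 5 333/400
6 6 7931/10000
7 7 7679/10000
s(7y) = (1/(7679/10000) − 1)/(7) = 2321/53753 ≈ 4.3179%

step 1 [1y] zero: DF = P = 9519/10000 ≈ 0.951900
step 2 [2y] bond c/1=17/200: DF=(1090287/1000000 − 17/200·(0.951900))/(1+17/200) = 9303/10000 ≈ 0.930300
step 3 [3y] bond c/1=1/100: DF=(909137/1000000 − 1/100·(0.951900+0.930300))/(1+1/100) = 1763/2000 ≈ 0.881500
step 4 [4y] bond c/1=27/400: DF=(4492697/4000000 − 27/400·(0.951900+0.930300+0.881500))/(1+27/400) = 4387/5000 ≈ 0.877400
step 5 [5y] zero: DF = P = 333/400 ≈ 0.832500
step 6 [6y] bond c/1=21/400: DF=(4278407/4000000 − 21/400·(0.951900+0.930300+0.881500+0.877400+0.832500))/(1+21/400) = 7931/10000 ≈ 0.793100
step 7 [7y] bond c/1=11/200: DF=(1099803/1000000 − 11/200·(0.951900+0.930300+0.881500+0.877400+0.832500+0.793100))/(1+11/200) = 7679/10000 ≈ 0.767900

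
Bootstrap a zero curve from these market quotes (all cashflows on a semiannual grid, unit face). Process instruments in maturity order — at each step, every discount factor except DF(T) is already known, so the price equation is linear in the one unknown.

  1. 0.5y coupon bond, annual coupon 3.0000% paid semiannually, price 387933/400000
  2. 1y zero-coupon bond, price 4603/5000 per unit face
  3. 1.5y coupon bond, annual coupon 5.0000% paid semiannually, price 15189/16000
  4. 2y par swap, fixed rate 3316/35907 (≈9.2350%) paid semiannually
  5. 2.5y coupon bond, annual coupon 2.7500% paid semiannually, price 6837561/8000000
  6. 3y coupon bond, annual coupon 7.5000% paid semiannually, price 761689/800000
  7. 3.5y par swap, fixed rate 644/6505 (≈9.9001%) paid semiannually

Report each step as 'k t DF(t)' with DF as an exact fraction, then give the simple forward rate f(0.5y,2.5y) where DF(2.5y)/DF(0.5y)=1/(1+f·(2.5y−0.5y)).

1 1/2 1911/2000
2 1 4603/5000
3 3/2 2201/2500
4 2 4171/5000
5 5/2 993/1250
6 3 949/1250
7 7/2 3551/5000
f(0.5y,2.5y) = ((1911/2000)/(993/1250) − 1)/(2) = 537/5296 ≈ 10.1397%

step 1 [0.5y] bond c/2=3/200: DF=(387933/400000 − 3/200·(0))/(1+3/200) = 1911/2000 ≈ 0.955500
step 2 [1y] zero: DF = P = 4603/5000 ≈ 0.920600
step 3 [1.5y] bond c/2=1/40: DF=(15189/16000 − 1/40·(0.955500+0.920600))/(1+1/40) = 2201/2500 ≈ 0.880400
step 4 [2y] swap r/2=1658/35907: DF=(1 − 1658/35907·(0.955500+0.920600+0.880400))/(1+1658/35907) = 4171/5000 ≈ 0.834200
step 5 [2.5y] bond c/2=11/800: DF=(6837561/8000000 − 11/800·(0.955500+0.920600+0.880400+0.834200))/(1+11/800) = 993/1250 ≈ 0.794400
step 6 [3y] bond c/2=3/80: DF=(761689/800000 − 3/80·(0.955500+0.920600+0.880400+0.834200+0.794400))/(1+3/80) = 949/1250 ≈ 0.759200
step 7 [3.5y] swap r/2=322/6505: DF=(1 − 322/6505·(0.955500+0.920600+0.880400+0.834200+0.794400+0.759200))/(1+322/6505) = 3551/5000 ≈ 0.710200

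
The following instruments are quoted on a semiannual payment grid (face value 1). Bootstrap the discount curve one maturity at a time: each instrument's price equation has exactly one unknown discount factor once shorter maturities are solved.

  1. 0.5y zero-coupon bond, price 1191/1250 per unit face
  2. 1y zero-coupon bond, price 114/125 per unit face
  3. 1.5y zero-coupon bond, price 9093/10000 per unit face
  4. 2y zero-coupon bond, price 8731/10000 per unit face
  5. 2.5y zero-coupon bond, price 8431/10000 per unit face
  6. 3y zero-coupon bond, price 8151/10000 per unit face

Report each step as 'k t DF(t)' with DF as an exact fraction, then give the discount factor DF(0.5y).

1 1/2 1191/1250
2 1 114/125
3 3/2 9093/10000
4 2 8731/10000
5 5/2 8431/10000
6 3 8151/10000
DF(0.5y) = 1191/1250 ≈ 0.952800

step 1 [0.5y] zero: DF = P = 1191/1250 ≈ 0.952800
step 2 [1y] zero: DF = P = 114/125 ≈ 0.912000
step 3 [1.5y] zero: DF = P = 9093/10000 ≈ 0.909300
step 4 [2y] zero: DF = P = 8731/10000 ≈ 0.873100
step 5 [2.5y] zero: DF = P = 8431/10000 ≈ 0.843100
step 6 [3y] zero: DF = P = 8151/10000 ≈ 0.815100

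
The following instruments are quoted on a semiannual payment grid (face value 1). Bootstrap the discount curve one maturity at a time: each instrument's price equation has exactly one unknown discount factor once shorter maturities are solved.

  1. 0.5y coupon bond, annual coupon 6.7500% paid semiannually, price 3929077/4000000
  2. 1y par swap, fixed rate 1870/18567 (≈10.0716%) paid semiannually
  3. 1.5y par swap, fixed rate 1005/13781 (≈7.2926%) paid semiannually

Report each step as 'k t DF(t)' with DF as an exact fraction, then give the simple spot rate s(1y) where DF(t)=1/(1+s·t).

1 1/2 4751/5000
2 1 1813/2000
3 3/2 1799/2000
s(1y) = (1/(1813/2000) − 1)/(1) = 187/1813 ≈ 10.3144%

step 1 [0.5y] bond c/2=27/800: DF=(3929077/4000000 − 27/800·(0))/(1+27/800) = 4751/5000 ≈ 0.950200
step 2 [1y] swap r/2=935/18567: DF=(1 − 935/18567·(0.950200))/(1+935/18567) = 1813/2000 ≈ 0.906500
step 3 [1.5y] swap r/2=1005/27562: DF=(1 − 1005/27562·(0.950200+0.906500))/(1+1005/27562) = 1799/2000 ≈ 0.899500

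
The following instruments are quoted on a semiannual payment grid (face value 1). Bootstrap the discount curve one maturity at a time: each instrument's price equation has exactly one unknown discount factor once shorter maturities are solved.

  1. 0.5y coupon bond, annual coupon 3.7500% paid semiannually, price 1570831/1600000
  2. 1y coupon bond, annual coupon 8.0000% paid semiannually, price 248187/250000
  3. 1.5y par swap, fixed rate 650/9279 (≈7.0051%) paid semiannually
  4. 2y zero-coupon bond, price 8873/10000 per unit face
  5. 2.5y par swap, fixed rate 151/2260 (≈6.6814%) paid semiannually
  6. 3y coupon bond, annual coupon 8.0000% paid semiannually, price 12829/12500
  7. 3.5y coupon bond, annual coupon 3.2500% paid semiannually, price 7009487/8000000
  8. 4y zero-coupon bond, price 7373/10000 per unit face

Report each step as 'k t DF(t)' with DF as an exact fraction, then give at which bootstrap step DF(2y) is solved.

1 1/2 9637/10000
2 1 367/400
3 3/2 361/400
4 2 8873/10000
5 5/2 849/1000
6 3 813/1000
7 7/2 7769/10000
8 4 7373/10000
DF(2y) is solved at step 4

step 1 [0.5y] bond c/2=3/160: DF=(1570831/1600000 − 3/160·(0))/(1+3/160) = 9637/10000 ≈ 0.963700
step 2 [1y] bond c/2=1/25: DF=(248187/250000 − 1/25·(0.963700))/(1+1/25) = 367/400 ≈ 0.917500
step 3 [1.5y] swap r/2=325/9279: DF=(1 − 325/9279·(0.963700+0.917500))/(1+325/9279) = 361/400 ≈ 0.902500
step 4 [2y] zero: DF = P = 8873/10000 ≈ 0.887300
step 5 [2.5y] swap r/2=151/4520: DF=(1 − 151/4520·(0.963700+0.917500+0.902500+0.887300))/(1+151/4520) = 849/1000 ≈ 0.849000
step 6 [3y] bond c/2=1/25: DF=(12829/12500 − 1/25·(0.963700+0.917500+0.902500+0.887300+0.849000))/(1+1/25) = 813/1000 ≈ 0.813000
step 7 [3.5y] bond c/2=13/800: DF=(7009487/8000000 − 13/800·(0.963700+0.917500+0.902500+0.887300+0.849000+0.813000))/(1+13/800) = 7769/10000 ≈ 0.776900
step 8 [4y] zero: DF = P = 7373/10000 ≈ 0.737300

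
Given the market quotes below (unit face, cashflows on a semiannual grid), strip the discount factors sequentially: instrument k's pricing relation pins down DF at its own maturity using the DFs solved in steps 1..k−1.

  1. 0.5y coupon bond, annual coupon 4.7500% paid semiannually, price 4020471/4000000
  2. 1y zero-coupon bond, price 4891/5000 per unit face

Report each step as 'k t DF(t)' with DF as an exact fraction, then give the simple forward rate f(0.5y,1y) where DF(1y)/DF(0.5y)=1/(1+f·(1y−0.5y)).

step 1 [0.5y] bond c/2=19/800: DF=(4020471/4000000 − 19/800·(0))/(1+19/800) = 4909/5000 ≈ 0.981800
step 2 [1y] zero: DF = P = 4891/5000 ≈ 0.978200

1 1/2 4909/5000
2 1 4891/5000
f(0.5y,1y) = ((4909/5000)/(4891/5000) − 1)/(1/2) = 36/4891 ≈ 0.7360%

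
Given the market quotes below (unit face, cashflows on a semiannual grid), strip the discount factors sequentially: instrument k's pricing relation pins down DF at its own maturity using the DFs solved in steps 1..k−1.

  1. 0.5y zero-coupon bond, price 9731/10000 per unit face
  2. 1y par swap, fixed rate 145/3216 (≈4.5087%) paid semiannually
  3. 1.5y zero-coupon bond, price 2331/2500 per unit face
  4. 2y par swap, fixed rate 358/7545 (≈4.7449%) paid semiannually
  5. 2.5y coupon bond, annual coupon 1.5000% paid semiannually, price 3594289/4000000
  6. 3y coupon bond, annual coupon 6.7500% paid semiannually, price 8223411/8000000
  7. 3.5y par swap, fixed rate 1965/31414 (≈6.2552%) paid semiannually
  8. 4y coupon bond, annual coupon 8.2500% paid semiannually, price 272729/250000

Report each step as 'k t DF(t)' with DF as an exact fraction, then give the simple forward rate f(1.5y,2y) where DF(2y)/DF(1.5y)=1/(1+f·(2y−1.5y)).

1 1/2 9731/10000
2 1 1913/2000
3 3/2 2331/2500
4 2 1821/2000
5 5/2 4319/5000
6 3 843/1000
7 7/2 1607/2000
8 4 1997/2500
f(1.5y,2y) = ((2331/2500)/(1821/2000) − 1)/(1/2) = 146/3035 ≈ 4.8105%

step 1 [0.5y] zero: DF = P = 9731/10000 ≈ 0.973100
step 2 [1y] swap r/2=145/6432: DF=(1 − 145/6432·(0.973100))/(1+145/6432) = 1913/2000 ≈ 0.956500
step 3 [1.5y] zero: DF = P = 2331/2500 ≈ 0.932400
step 4 [2y] swap r/2=179/7545: DF=(1 − 179/7545·(0.973100+0.956500+0.932400))/(1+179/7545) = 1821/2000 ≈ 0.910500
step 5 [2.5y] bond c/2=3/400: DF=(3594289/4000000 − 3/400·(0.973100+0.956500+0.932400+0.910500))/(1+3/400) = 4319/5000 ≈ 0.863800
step 6 [3y] bond c/2=27/800: DF=(8223411/8000000 − 27/800·(0.973100+0.956500+0.932400+0.910500+0.863800))/(1+27/800) = 843/1000 ≈ 0.843000
step 7 [3.5y] swap r/2=1965/62828: DF=(1 − 1965/62828·(0.973100+0.956500+0.932400+0.910500+0.863800+0.843000))/(1+1965/62828) = 1607/2000 ≈ 0.803500
step 8 [4y] bond c/2=33/800: DF=(272729/250000 − 33/800·(0.973100+0.956500+0.932400+0.910500+0.863800+0.843000+0.803500))/(1+33/800) = 1997/2500 ≈ 0.798800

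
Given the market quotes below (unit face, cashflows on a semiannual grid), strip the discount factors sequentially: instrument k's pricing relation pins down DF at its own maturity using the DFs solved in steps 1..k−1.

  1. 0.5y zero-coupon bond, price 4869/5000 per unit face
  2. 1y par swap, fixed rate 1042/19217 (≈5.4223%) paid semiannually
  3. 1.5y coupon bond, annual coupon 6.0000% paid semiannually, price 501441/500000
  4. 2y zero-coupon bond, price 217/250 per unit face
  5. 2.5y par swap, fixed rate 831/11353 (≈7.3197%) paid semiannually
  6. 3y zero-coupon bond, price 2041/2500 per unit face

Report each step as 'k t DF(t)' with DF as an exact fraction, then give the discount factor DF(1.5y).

step 1 [0.5y] zero: DF = P = 4869/5000 ≈ 0.973800
step 2 [1y] swap r/2=521/19217: DF=(1 − 521/19217·(0.973800))/(1+521/19217) = 9479/10000 ≈ 0.947900
step 3 [1.5y] bond c/2=3/100: DF=(501441/500000 − 3/100·(0.973800+0.947900))/(1+3/100) = 9177/10000 ≈ 0.917700
step 4 [2y] zero: DF = P = 217/250 ≈ 0.868000
step 5 [2.5y] swap r/2=831/22706: DF=(1 − 831/22706·(0.973800+0.947900+0.917700+0.868000))/(1+831/22706) = 4169/5000 ≈ 0.833800
step 6 [3y] zero: DF = P = 2041/2500 ≈ 0.816400

1 1/2 4869/5000
2 1 9479/10000
3 3/2 9177/10000
4 2 217/250
5 5/2 4169/5000
6 3 2041/2500
DF(1.5y) = 9177/10000 ≈ 0.917700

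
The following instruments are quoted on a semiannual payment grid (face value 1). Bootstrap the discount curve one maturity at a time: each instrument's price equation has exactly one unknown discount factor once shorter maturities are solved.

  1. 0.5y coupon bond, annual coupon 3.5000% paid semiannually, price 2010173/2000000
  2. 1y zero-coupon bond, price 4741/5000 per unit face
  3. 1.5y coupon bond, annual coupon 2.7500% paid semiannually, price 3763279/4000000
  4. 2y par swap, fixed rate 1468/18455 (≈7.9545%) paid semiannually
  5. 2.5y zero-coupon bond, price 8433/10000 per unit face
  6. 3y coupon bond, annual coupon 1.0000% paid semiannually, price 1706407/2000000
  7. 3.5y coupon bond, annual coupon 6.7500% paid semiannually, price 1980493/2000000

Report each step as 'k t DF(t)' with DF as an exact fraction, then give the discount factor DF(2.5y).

step 1 [0.5y] bond c/2=7/400: DF=(2010173/2000000 − 7/400·(0))/(1+7/400) = 4939/5000 ≈ 0.987800
step 2 [1y] zero: DF = P = 4741/5000 ≈ 0.948200
step 3 [1.5y] bond c/2=11/800: DF=(3763279/4000000 − 11/800·(0.987800+0.948200))/(1+11/800) = 4509/5000 ≈ 0.901800
step 4 [2y] swap r/2=734/18455: DF=(1 − 734/18455·(0.987800+0.948200+0.901800))/(1+734/18455) = 2133/2500 ≈ 0.853200
step 5 [2.5y] zero: DF = P = 8433/10000 ≈ 0.843300
step 6 [3y] bond c/2=1/200: DF=(1706407/2000000 − 1/200·(0.987800+0.948200+0.901800+0.853200+0.843300))/(1+1/200) = 1033/1250 ≈ 0.826400
step 7 [3.5y] bond c/2=27/800: DF=(1980493/2000000 − 27/800·(0.987800+0.948200+0.901800+0.853200+0.843300+0.826400))/(1+27/800) = 7829/10000 ≈ 0.782900

1 1/2 4939/5000
2 1 4741/5000
3 3/2 4509/5000
4 2 2133/2500
5 5/2 8433/10000
6 3 1033/1250
7 7/2 7829/10000
DF(2.5y) = 8433/10000 ≈ 0.843300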